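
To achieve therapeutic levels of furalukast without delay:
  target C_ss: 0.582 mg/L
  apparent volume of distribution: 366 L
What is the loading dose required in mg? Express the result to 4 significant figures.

213.0 mg

LD = Css × Vd = 0.582 × 366 = 213.0 mg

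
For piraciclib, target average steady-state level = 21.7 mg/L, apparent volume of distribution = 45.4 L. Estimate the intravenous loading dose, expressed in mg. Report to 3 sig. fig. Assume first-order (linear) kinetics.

LD = Css × Vd = 21.7 × 45.4 = 985.2 mg

985 mg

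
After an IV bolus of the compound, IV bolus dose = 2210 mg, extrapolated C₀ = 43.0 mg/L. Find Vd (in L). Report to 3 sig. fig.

Vd = Dose / C₀ = 2210 / 43.0 = 51.40 L

51.4 L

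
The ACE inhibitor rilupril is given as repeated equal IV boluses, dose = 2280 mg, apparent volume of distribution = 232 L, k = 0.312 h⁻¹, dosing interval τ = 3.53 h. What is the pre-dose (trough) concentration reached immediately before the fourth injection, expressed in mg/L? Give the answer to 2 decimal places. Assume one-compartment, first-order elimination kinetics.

4.71 mg/L

C₀ per dose = Dose / Vd = 2280 / 232 = 9.828 mg/L
Fraction remaining after one interval: r = e^(−kτ) = e^(−0.3120 × 3.53) = 0.3324
Before dose 4, 3 doses have been given (aged 1τ, 2τ, 3τ).
C_trough = C₀ × (r + r² + … + r^3) = C₀ × r(1−r^3)/(1−r)
        = 9.828 × 0.3324 × (1 − 0.03673) / (1 − 0.3324) = 4.714 mg/L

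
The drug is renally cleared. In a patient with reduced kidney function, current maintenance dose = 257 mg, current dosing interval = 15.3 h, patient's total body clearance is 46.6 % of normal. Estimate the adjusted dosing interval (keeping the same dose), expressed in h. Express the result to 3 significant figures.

32.8 h

To keep the same average steady-state level, dosing rate must scale with clearance.
CL ratio = 46.6 / 100 = 0.4660
New interval (same dose) = 15.3 / 0.4660 = 32.83 h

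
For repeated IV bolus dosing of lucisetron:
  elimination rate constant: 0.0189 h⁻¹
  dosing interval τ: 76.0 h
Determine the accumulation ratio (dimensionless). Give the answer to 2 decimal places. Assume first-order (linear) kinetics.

e^(−kτ) = e^(−0.01890 × 76.0) = 0.2378
Accumulation ratio R = 1 / (1 − e^(−kτ)) = 1 / (1 − 0.2378) = 1.312

1.31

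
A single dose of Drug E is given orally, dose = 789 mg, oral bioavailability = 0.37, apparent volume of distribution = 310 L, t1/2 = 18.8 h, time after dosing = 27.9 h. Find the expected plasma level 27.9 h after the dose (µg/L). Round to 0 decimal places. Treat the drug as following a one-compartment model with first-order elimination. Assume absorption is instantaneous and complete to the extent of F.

337 µg/L

Amount reaching circulation = F × Dose = 0.37 × 789.0 = 291.9 mg
C₀ = F·Dose / Vd = 291.9 / 310 = 0.9416 mg/L
k = ln2 / t½ = 0.693147 / 18.8 = 0.03687 h⁻¹
C = C₀ · e^(−k·t) = 0.9416 × e^(−0.03687 × 27.9)
  = 0.9416 × 0.3575 = 0.3366 mg/L
Convert: 0.3366 mg/L × 1000 = 336.6 µg/L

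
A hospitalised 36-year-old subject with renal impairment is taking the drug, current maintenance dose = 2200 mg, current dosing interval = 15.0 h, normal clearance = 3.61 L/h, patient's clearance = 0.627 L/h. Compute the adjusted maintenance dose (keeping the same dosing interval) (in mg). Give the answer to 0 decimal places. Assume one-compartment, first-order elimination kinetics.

382 mg

To keep the same average steady-state level, dosing rate must scale with clearance.
CL ratio = 0.627 / 3.61 = 0.1737
New dose (same interval) = 2200 × 0.1737 = 382.1 mg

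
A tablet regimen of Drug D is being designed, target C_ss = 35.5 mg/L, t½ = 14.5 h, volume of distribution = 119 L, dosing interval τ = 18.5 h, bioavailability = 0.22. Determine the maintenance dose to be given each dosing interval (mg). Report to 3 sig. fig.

17000 mg

k = ln2 / t½ = 0.693147 / 14.5 = 0.04780 h⁻¹
CL = k × Vd = 0.04780 × 119 = 5.688 L/h
At steady state, F × (Dose/τ) = Css × CL.
Dose = Css × CL × τ / F = 35.5 × 5.688 × 18.5 / 0.22 = 16980 mg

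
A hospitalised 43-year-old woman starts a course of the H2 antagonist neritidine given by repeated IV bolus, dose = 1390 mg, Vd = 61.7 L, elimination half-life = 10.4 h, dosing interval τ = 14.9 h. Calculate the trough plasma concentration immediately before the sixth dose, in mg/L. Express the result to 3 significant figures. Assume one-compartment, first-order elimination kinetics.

13.2 mg/L

C₀ per dose = Dose / Vd = 1390 / 61.7 = 22.53 mg/L
k = ln2 / t½ = 0.693147 / 10.4 = 0.06665 h⁻¹
Fraction remaining after one interval: r = e^(−kτ) = e^(−0.06665 × 14.9) = 0.3704
Before dose 6, 5 doses have been given (aged 1τ, 2τ, 3τ, 4τ, 5τ).
C_trough = C₀ × (r + r² + … + r^5) = C₀ × r(1−r^5)/(1−r)
        = 22.53 × 0.3704 × (1 − 0.006972) / (1 − 0.3704) = 13.16 mg/L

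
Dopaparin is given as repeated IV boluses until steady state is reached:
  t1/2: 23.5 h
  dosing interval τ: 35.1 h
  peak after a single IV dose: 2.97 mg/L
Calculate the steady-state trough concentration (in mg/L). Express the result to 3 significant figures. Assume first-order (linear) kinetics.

k = ln2 / t½ = 0.693147 / 23.5 = 0.02950 h⁻¹
e^(−kτ) = e^(−0.02950 × 35.1) = 0.3551
Accumulation ratio R = 1 / (1 − e^(−kτ)) = 1 / (1 − 0.3551) = 1.551
Steady-state trough = C₀ × R × e^(−kτ) = 2.97 × 1.551 × 0.3551 = 1.636 mg/L

1.64 mg/L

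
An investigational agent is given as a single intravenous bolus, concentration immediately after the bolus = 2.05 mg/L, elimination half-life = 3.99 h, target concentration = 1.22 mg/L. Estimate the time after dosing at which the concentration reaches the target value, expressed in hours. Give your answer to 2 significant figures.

k = ln2 / t½ = 0.693147 / 3.99 = 0.1737 h⁻¹
t = ln(C₀ / C) / k = ln(2.050 / 1.22) / 0.1737
  = ln(1.680) / 0.1737 = 0.5188 / 0.1737 = 2.987 h

3.0 h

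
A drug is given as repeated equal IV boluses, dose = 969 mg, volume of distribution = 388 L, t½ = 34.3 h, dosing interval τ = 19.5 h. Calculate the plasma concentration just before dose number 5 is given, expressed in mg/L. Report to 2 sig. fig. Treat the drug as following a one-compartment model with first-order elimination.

C₀ per dose = Dose / Vd = 969 / 388 = 2.497 mg/L
k = ln2 / t½ = 0.693147 / 34.3 = 0.02021 h⁻¹
Fraction remaining after one interval: r = e^(−kτ) = e^(−0.02021 × 19.5) = 0.6743
Before dose 5, 4 doses have been given (aged 1τ, 2τ, 3τ, 4τ).
C_trough = C₀ × (r + r² + … + r^4) = C₀ × r(1−r^4)/(1−r)
        = 2.497 × 0.6743 × (1 − 0.2067) / (1 − 0.6743) = 4.101 mg/L

4.1 mg/L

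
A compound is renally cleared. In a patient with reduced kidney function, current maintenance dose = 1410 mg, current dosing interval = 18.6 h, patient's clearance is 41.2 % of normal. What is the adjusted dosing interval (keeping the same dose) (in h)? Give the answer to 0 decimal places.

45 h

To keep the same average steady-state level, dosing rate must scale with clearance.
CL ratio = 41.2 / 100 = 0.4120
New interval (same dose) = 18.6 / 0.4120 = 45.15 h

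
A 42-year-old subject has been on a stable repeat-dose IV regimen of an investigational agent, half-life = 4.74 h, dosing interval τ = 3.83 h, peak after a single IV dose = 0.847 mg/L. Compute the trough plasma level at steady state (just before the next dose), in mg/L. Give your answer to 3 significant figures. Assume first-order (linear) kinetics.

1.13 mg/L

k = ln2 / t½ = 0.693147 / 4.74 = 0.1462 h⁻¹
e^(−kτ) = e^(−0.1462 × 3.83) = 0.5712
Accumulation ratio R = 1 / (1 − e^(−kτ)) = 1 / (1 − 0.5712) = 2.332
Steady-state trough = C₀ × R × e^(−kτ) = 0.847 × 2.332 × 0.5712 = 1.128 mg/L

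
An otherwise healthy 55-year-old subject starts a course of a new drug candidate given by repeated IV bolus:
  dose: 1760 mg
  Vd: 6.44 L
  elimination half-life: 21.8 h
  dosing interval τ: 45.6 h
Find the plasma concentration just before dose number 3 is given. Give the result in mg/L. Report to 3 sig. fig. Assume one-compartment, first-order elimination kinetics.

79.2 mg/L

C₀ per dose = Dose / Vd = 1760 / 6.44 = 273.3 mg/L
k = ln2 / t½ = 0.693147 / 21.8 = 0.03180 h⁻¹
Fraction remaining after one interval: r = e^(−kτ) = e^(−0.03180 × 45.6) = 0.2346
Before dose 3, 2 doses have been given (aged 1τ, 2τ).
C_trough = C₀ × (r + r²) = 273.3 × (0.2346 + 0.05504) = 79.16 mg/L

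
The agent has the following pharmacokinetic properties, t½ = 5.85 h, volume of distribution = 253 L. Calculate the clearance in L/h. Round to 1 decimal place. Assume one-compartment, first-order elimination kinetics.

30.0 L/h

k = ln2 / t½ = 0.693147 / 5.85 = 0.1185 h⁻¹
CL = k × Vd = 0.1185 × 253 = 29.98 L/h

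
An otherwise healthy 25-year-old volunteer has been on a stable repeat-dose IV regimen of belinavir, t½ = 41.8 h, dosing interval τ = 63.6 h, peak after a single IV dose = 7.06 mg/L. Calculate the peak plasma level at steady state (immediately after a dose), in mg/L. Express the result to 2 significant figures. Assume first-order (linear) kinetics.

11 mg/L

k = ln2 / t½ = 0.693147 / 41.8 = 0.01658 h⁻¹
e^(−kτ) = e^(−0.01658 × 63.6) = 0.3484
Accumulation ratio R = 1 / (1 − e^(−kτ)) = 1 / (1 − 0.3484) = 1.535
Steady-state peak = C₀ × R = 7.06 × 1.535 = 10.84 mg/L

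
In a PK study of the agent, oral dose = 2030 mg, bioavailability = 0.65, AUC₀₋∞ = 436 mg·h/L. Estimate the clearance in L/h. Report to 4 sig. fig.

3.026 L/h

CL = F·Dose / AUC = 0.65 × 2030 / 436 = 3.026 L/h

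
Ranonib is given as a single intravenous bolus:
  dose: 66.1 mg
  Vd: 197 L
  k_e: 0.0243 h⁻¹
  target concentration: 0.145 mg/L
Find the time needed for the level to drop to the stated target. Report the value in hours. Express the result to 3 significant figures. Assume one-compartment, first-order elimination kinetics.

C₀ = Dose / Vd = 66.10 / 197 = 0.3355 mg/L
t = ln(C₀ / C) / k = ln(0.3355 / 0.145) / 0.02430
  = ln(2.314) / 0.02430 = 0.8390 / 0.02430 = 34.53 h

34.5 h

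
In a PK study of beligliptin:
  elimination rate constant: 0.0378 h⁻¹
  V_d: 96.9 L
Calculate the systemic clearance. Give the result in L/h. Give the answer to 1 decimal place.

3.7 L/h

CL = k × Vd = 0.0378 × 96.9 = 3.663 L/h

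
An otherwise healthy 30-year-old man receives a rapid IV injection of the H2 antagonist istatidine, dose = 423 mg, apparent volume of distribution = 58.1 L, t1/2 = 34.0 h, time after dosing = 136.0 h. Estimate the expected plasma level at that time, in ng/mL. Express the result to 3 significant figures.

455 ng/mL

C₀ = Dose / Vd = 423.0 / 58.1 = 7.281 mg/L
k = ln2 / t½ = 0.693147 / 34.0 = 0.02039 h⁻¹
t / t½ = 136.0 / 34.0 = 4 half-lives
C = C₀ × (1/2)^4 = 7.281 × 0.06250 = 0.4551 mg/L
Convert: 0.4551 mg/L × 1000 = 455.1 ng/mL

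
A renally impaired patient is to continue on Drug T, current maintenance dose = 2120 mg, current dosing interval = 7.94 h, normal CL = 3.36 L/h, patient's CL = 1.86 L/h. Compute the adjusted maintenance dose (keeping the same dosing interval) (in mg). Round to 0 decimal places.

To keep the same average steady-state level, dosing rate must scale with clearance.
CL ratio = 1.86 / 3.36 = 0.5536
New dose (same interval) = 2120 × 0.5536 = 1174 mg

1174 mg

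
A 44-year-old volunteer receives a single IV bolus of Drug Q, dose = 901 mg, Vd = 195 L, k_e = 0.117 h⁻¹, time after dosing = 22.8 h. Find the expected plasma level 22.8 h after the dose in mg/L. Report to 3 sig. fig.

C₀ = Dose / Vd = 901.0 / 195 = 4.621 mg/L
C = C₀ · e^(−k·t) = 4.621 × e^(−0.1170 × 22.8)
  = 4.621 × 0.06942 = 0.3208 mg/L

0.321 mg/L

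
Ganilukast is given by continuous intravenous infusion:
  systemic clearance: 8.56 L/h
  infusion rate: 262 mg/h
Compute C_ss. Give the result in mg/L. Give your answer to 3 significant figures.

At steady state Css = R₀ / CL = 262 / 8.560 = 30.61 mg/L

30.6 mg/L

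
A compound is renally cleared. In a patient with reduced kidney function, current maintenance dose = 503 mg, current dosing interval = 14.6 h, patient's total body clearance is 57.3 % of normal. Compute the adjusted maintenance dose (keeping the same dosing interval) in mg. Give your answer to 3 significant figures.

To keep the same average steady-state level, dosing rate must scale with clearance.
CL ratio = 57.3 / 100 = 0.5730
New dose (same interval) = 503 × 0.5730 = 288.2 mg

288 mg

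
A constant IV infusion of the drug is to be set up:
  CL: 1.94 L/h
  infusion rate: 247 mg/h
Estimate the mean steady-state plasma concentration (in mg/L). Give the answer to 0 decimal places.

At steady state Css = R₀ / CL = 247 / 1.940 = 127.3 mg/L

127 mg/L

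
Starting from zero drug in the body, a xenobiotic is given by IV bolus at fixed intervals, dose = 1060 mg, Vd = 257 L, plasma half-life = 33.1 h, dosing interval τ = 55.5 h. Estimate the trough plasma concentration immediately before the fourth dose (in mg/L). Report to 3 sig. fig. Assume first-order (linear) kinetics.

1.82 mg/L

C₀ per dose = Dose / Vd = 1060 / 257 = 4.125 mg/L
k = ln2 / t½ = 0.693147 / 33.1 = 0.02094 h⁻¹
Fraction remaining after one interval: r = e^(−kτ) = e^(−0.02094 × 55.5) = 0.3128
Before dose 4, 3 doses have been given (aged 1τ, 2τ, 3τ).
C_trough = C₀ × (r + r² + … + r^3) = C₀ × r(1−r^3)/(1−r)
        = 4.125 × 0.3128 × (1 − 0.03061) / (1 − 0.3128) = 1.820 mg/L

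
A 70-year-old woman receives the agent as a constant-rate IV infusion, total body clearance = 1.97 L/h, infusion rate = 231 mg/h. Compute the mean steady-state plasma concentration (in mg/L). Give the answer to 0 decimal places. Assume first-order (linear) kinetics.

117 mg/L

At steady state Css = R₀ / CL = 231 / 1.970 = 117.3 mg/L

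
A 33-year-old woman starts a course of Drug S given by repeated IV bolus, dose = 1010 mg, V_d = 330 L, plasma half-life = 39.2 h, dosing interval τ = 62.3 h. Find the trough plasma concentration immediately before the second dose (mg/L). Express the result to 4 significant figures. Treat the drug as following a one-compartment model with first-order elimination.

C₀ per dose = Dose / Vd = 1010 / 330 = 3.061 mg/L
k = ln2 / t½ = 0.693147 / 39.2 = 0.01768 h⁻¹
Fraction remaining after one interval: r = e^(−kτ) = e^(−0.01768 × 62.3) = 0.3324
Before dose 2, 1 dose has been given (aged 1τ).
C_trough = C₀ × r = 3.061 × 0.3324 = 1.017 mg/L

1.017 mg/L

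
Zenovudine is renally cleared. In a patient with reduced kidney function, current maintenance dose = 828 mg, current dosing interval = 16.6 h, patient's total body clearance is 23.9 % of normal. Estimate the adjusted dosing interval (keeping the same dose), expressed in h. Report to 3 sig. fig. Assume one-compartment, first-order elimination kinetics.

69.5 h

To keep the same average steady-state level, dosing rate must scale with clearance.
CL ratio = 23.9 / 100 = 0.2390
New interval (same dose) = 16.6 / 0.2390 = 69.46 h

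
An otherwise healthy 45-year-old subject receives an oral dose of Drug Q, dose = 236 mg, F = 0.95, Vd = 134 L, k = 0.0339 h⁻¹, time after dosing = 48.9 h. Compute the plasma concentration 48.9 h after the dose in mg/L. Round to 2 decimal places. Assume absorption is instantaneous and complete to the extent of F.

0.32 mg/L

Amount reaching circulation = F × Dose = 0.95 × 236.0 = 224.2 mg
C₀ = F·Dose / Vd = 224.2 / 134 = 1.673 mg/L
C = C₀ · e^(−k·t) = 1.673 × e^(−0.03390 × 48.9)
  = 1.673 × 0.1906 = 0.3189 mg/L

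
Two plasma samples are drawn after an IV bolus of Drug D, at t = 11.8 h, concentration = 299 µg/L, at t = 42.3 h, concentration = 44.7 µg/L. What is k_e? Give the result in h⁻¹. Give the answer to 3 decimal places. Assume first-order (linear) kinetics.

0.062 h⁻¹

k = ln(C₁/C₂) / (t₂ − t₁) = ln(299/44.7) / (42.3 − 11.8)
  = 1.900 / 30.50 = 0.06230 h⁻¹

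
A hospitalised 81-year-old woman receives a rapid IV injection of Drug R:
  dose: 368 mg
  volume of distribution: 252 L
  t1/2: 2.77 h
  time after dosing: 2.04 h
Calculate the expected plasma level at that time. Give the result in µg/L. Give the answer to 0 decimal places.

876 µg/L

C₀ = Dose / Vd = 368.0 / 252 = 1.460 mg/L
k = ln2 / t½ = 0.693147 / 2.77 = 0.2502 h⁻¹
C = C₀ · e^(−k·t) = 1.460 × e^(−0.2502 × 2.04)
  = 1.460 × 0.6003 = 0.8764 mg/L
Convert: 0.8764 mg/L × 1000 = 876.4 µg/L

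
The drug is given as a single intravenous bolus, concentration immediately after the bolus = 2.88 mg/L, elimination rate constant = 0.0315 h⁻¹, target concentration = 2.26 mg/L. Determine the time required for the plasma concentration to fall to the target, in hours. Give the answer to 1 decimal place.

7.7 h

t = ln(C₀ / C) / k = ln(2.880 / 2.26) / 0.03150
  = ln(1.274) / 0.03150 = 0.2422 / 0.03150 = 7.689 h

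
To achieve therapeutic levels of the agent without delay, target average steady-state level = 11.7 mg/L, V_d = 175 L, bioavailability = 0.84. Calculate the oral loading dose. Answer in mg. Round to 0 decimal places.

LD = Css × Vd / F = 11.7 × 175 / 0.84 = 2438 mg

2438 mg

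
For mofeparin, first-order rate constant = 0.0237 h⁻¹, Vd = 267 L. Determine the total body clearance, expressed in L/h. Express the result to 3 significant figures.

CL = k × Vd = 0.0237 × 267 = 6.328 L/h

6.33 L/h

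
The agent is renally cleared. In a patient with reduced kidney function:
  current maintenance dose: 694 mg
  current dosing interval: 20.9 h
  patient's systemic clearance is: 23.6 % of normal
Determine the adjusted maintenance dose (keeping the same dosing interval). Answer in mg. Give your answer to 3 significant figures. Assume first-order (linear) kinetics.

To keep the same average steady-state level, dosing rate must scale with clearance.
CL ratio = 23.6 / 100 = 0.2360
New dose (same interval) = 694 × 0.2360 = 163.8 mg

164 mg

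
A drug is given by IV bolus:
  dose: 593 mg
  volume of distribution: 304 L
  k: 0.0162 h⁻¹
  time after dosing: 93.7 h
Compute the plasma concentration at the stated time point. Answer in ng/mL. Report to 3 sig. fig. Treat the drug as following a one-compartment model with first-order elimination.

428 ng/mL

C₀ = Dose / Vd = 593.0 / 304 = 1.951 mg/L
C = C₀ · e^(−k·t) = 1.951 × e^(−0.01620 × 93.7)
  = 1.951 × 0.2192 = 0.4277 mg/L
Convert: 0.4277 mg/L × 1000 = 427.7 ng/mL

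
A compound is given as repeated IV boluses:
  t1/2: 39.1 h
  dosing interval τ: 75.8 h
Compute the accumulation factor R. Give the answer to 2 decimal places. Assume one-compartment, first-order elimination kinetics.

k = ln2 / t½ = 0.693147 / 39.1 = 0.01773 h⁻¹
e^(−kτ) = e^(−0.01773 × 75.8) = 0.2608
Accumulation ratio R = 1 / (1 − e^(−kτ)) = 1 / (1 − 0.2608) = 1.353

1.35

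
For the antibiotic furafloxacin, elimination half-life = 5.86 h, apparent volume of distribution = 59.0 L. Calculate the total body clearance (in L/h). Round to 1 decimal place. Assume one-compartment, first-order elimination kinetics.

7.0 L/h

k = ln2 / t½ = 0.693147 / 5.86 = 0.1183 h⁻¹
CL = k × Vd = 0.1183 × 59.0 = 6.980 L/h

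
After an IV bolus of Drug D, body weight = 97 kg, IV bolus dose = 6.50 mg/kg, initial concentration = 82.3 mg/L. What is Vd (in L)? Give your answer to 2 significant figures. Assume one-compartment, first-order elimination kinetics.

7.7 L

Dose = 6.50 × 97 = 630.5 mg
Vd = Dose / C₀ = 630.5 / 82.3 = 7.661 L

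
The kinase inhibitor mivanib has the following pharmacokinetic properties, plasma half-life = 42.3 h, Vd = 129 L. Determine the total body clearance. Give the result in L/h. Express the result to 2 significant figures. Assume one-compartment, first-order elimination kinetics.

2.1 L/h

k = ln2 / t½ = 0.693147 / 42.3 = 0.01639 h⁻¹
CL = k × Vd = 0.01639 × 129 = 2.114 L/h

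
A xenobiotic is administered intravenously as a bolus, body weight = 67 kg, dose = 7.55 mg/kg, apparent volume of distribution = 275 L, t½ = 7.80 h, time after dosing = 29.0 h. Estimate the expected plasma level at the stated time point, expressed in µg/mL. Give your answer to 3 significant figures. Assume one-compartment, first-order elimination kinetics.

0.140 µg/mL

Total dose = 7.55 × 67 = 505.9 mg
C₀ = Dose / Vd = 505.9 / 275 = 1.840 mg/L
k = ln2 / t½ = 0.693147 / 7.80 = 0.08887 h⁻¹
C = C₀ · e^(−k·t) = 1.840 × e^(−0.08887 × 29.0)
  = 1.840 × 0.07598 = 0.1398 mg/L
(0.1398 mg/L = 0.1398 µg/mL)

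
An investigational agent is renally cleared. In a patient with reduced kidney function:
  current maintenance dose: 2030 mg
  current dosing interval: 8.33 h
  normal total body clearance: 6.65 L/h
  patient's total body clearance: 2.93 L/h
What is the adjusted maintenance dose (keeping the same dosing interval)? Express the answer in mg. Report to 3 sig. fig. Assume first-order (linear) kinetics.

To keep the same average steady-state level, dosing rate must scale with clearance.
CL ratio = 2.93 / 6.65 = 0.4406
New dose (same interval) = 2030 × 0.4406 = 894.4 mg

894 mg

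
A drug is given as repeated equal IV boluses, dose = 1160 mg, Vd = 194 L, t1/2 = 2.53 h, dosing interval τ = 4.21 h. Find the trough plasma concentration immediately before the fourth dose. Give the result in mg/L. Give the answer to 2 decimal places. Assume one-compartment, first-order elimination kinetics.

2.67 mg/L

C₀ per dose = Dose / Vd = 1160 / 194 = 5.979 mg/L
k = ln2 / t½ = 0.693147 / 2.53 = 0.2740 h⁻¹
Fraction remaining after one interval: r = e^(−kτ) = e^(−0.2740 × 4.21) = 0.3155
Before dose 4, 3 doses have been given (aged 1τ, 2τ, 3τ).
C_trough = C₀ × (r + r² + … + r^3) = C₀ × r(1−r^3)/(1−r)
        = 5.979 × 0.3155 × (1 − 0.03140) / (1 − 0.3155) = 2.669 mg/L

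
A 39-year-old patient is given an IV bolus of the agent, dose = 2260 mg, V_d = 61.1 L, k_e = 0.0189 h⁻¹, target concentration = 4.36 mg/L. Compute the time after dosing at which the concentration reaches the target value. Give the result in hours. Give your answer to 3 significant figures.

C₀ = Dose / Vd = 2260 / 61.1 = 36.99 mg/L
t = ln(C₀ / C) / k = ln(36.99 / 4.36) / 0.01890
  = ln(8.484) / 0.01890 = 2.138 / 0.01890 = 113.1 h

113 h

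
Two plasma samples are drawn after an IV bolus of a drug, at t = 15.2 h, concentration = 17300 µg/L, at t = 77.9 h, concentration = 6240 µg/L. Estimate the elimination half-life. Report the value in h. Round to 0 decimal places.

k = ln(C₁/C₂) / (t₂ − t₁) = ln(17300/6240) / (77.9 − 15.2)
  = 1.020 / 62.70 = 0.01627 h⁻¹
t½ = ln2 / k = 0.693147 / 0.01627 = 42.60 h

43 h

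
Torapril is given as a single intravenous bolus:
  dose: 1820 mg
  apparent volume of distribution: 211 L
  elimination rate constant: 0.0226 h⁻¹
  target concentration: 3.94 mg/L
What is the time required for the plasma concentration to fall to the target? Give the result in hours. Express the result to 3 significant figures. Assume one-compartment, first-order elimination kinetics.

C₀ = Dose / Vd = 1820 / 211 = 8.626 mg/L
t = ln(C₀ / C) / k = ln(8.626 / 3.94) / 0.02260
  = ln(2.189) / 0.02260 = 0.7834 / 0.02260 = 34.66 h

34.7 h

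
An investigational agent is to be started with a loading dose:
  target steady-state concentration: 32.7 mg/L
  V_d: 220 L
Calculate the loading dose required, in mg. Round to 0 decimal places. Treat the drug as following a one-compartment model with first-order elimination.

7194 mg

LD = Css × Vd = 32.7 × 220 = 7194 mg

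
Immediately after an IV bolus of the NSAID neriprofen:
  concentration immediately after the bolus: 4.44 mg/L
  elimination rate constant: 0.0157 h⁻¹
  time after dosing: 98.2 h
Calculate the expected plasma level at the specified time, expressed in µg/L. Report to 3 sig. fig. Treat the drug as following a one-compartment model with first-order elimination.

C = C₀ · e^(−k·t) = 4.440 × e^(−0.01570 × 98.2)
  = 4.440 × 0.2140 = 0.9502 mg/L
Convert: 0.9502 mg/L × 1000 = 950.2 µg/L

950 µg/L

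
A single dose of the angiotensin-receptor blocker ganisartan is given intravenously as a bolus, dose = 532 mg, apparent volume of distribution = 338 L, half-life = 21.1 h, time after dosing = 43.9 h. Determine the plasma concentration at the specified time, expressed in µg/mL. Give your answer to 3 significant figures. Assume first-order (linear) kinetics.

C₀ = Dose / Vd = 532.0 / 338 = 1.574 mg/L
k = ln2 / t½ = 0.693147 / 21.1 = 0.03285 h⁻¹
C = C₀ · e^(−k·t) = 1.574 × e^(−0.03285 × 43.9)
  = 1.574 × 0.2364 = 0.3721 mg/L
(0.3721 mg/L = 0.3721 µg/mL)

0.372 µg/mL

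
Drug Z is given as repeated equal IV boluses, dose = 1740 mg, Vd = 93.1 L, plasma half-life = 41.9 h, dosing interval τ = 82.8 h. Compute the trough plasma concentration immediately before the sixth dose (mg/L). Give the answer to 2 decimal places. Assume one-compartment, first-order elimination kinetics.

C₀ per dose = Dose / Vd = 1740 / 93.1 = 18.69 mg/L
k = ln2 / t½ = 0.693147 / 41.9 = 0.01654 h⁻¹
Fraction remaining after one interval: r = e^(−kτ) = e^(−0.01654 × 82.8) = 0.2542
Before dose 6, 5 doses have been given (aged 1τ, 2τ, 3τ, 4τ, 5τ).
C_trough = C₀ × (r + r² + … + r^5) = C₀ × r(1−r^5)/(1−r)
        = 18.69 × 0.2542 × (1 − 0.001061) / (1 − 0.2542) = 6.364 mg/L

6.36 mg/L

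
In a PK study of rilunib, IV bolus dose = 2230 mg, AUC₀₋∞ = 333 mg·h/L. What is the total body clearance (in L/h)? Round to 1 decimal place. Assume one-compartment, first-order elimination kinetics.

CL = Dose / AUC = 2230 / 333 = 6.697 L/h

6.7 L/h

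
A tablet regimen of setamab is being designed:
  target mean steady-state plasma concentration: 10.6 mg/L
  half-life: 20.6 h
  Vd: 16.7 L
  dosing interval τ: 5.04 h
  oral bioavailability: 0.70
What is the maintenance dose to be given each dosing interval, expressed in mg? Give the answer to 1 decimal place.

42.9 mg

k = ln2 / t½ = 0.693147 / 20.6 = 0.03365 h⁻¹
CL = k × Vd = 0.03365 × 16.7 = 0.5620 L/h
At steady state, F × (Dose/τ) = Css × CL.
Dose = Css × CL × τ / F = 10.6 × 0.5620 × 5.04 / 0.70 = 42.89 mg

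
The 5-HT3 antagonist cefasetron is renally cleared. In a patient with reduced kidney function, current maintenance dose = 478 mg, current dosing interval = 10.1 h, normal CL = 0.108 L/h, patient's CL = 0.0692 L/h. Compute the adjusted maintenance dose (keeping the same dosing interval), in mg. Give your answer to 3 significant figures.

306 mg

To keep the same average steady-state level, dosing rate must scale with clearance.
CL ratio = 0.0692 / 0.108 = 0.6407
New dose (same interval) = 478 × 0.6407 = 306.3 mg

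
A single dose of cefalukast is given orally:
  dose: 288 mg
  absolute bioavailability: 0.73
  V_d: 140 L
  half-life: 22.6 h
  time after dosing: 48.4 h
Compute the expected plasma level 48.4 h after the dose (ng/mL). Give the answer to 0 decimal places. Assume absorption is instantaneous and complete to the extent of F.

340 ng/mL

Amount reaching circulation = F × Dose = 0.73 × 288.0 = 210.2 mg
C₀ = F·Dose / Vd = 210.2 / 140 = 1.501 mg/L
k = ln2 / t½ = 0.693147 / 22.6 = 0.03067 h⁻¹
C = C₀ · e^(−k·t) = 1.501 × e^(−0.03067 × 48.4)
  = 1.501 × 0.2266 = 0.3401 mg/L
Convert: 0.3401 mg/L × 1000 = 340.1 ng/mL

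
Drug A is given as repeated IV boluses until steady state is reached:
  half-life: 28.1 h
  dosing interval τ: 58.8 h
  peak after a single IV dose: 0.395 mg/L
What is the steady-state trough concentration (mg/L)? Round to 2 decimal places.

k = ln2 / t½ = 0.693147 / 28.1 = 0.02467 h⁻¹
e^(−kτ) = e^(−0.02467 × 58.8) = 0.2344
Accumulation ratio R = 1 / (1 − e^(−kτ)) = 1 / (1 − 0.2344) = 1.306
Steady-state trough = C₀ × R × e^(−kτ) = 0.395 × 1.306 × 0.2344 = 0.1209 mg/L

0.12 mg/L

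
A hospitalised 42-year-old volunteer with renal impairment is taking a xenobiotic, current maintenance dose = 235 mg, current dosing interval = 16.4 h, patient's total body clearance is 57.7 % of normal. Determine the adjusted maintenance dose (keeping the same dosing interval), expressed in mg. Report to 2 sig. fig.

To keep the same average steady-state level, dosing rate must scale with clearance.
CL ratio = 57.7 / 100 = 0.5770
New dose (same interval) = 235 × 0.5770 = 135.6 mg

140 mg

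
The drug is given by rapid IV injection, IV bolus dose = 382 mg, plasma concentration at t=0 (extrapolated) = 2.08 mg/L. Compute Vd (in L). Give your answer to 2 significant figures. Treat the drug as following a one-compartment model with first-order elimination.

Vd = Dose / C₀ = 382.0 / 2.08 = 183.7 L

180 L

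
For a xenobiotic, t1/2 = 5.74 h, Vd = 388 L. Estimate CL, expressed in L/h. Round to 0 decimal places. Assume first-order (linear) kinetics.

47 L/h

k = ln2 / t½ = 0.693147 / 5.74 = 0.1208 h⁻¹
CL = k × Vd = 0.1208 × 388 = 46.87 L/h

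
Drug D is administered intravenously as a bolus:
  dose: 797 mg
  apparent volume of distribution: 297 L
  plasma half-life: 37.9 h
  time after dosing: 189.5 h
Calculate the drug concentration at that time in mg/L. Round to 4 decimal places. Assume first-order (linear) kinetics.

C₀ = Dose / Vd = 797.0 / 297 = 2.684 mg/L
k = ln2 / t½ = 0.693147 / 37.9 = 0.01829 h⁻¹
t / t½ = 189.5 / 37.9 = 5 half-lives
C = C₀ × (1/2)^5 = 2.684 × 0.03125 = 0.08388 mg/L

0.0839 mg/L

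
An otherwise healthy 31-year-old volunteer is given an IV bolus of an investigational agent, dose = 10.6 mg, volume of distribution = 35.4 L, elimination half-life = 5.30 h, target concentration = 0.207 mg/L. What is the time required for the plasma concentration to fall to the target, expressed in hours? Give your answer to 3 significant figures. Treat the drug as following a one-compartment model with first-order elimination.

2.82 h

C₀ = Dose / Vd = 10.60 / 35.4 = 0.2994 mg/L
k = ln2 / t½ = 0.693147 / 5.30 = 0.1308 h⁻¹
t = ln(C₀ / C) / k = ln(0.2994 / 0.207) / 0.1308
  = ln(1.446) / 0.1308 = 0.3688 / 0.1308 = 2.820 h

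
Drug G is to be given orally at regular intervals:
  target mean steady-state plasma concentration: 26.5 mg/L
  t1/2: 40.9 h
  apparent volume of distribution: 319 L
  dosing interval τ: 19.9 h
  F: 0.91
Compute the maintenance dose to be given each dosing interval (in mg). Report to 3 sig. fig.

k = ln2 / t½ = 0.693147 / 40.9 = 0.01695 h⁻¹
CL = k × Vd = 0.01695 × 319 = 5.407 L/h
At steady state, F × (Dose/τ) = Css × CL.
Dose = Css × CL × τ / F = 26.5 × 5.407 × 19.9 / 0.91 = 3133 mg

3130 mg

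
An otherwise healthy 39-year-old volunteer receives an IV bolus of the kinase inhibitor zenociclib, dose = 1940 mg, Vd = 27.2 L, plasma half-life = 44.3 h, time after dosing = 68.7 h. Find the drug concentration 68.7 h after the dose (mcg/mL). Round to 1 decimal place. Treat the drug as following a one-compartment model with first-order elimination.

C₀ = Dose / Vd = 1940 / 27.2 = 71.32 mg/L
k = ln2 / t½ = 0.693147 / 44.3 = 0.01565 h⁻¹
C = C₀ · e^(−k·t) = 71.32 × e^(−0.01565 × 68.7)
  = 71.32 × 0.3412 = 24.33 mg/L
(24.33 mg/L = 24.33 mcg/mL)

24.3 mcg/mL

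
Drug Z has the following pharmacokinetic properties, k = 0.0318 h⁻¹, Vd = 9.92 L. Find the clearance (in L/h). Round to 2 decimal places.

CL = k × Vd = 0.0318 × 9.92 = 0.3155 L/h

0.32 L/h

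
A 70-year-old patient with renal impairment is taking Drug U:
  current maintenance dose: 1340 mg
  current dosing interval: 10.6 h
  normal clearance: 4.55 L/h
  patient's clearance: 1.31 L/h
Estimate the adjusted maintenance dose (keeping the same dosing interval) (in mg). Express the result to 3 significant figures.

To keep the same average steady-state level, dosing rate must scale with clearance.
CL ratio = 1.31 / 4.55 = 0.2879
New dose (same interval) = 1340 × 0.2879 = 385.8 mg

386 mg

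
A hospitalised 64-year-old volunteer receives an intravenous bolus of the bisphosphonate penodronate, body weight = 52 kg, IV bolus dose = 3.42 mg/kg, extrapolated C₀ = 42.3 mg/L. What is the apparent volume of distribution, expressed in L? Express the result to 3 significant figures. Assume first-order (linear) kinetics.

Dose = 3.42 × 52 = 177.8 mg
Vd = Dose / C₀ = 177.8 / 42.3 = 4.203 L

4.20 L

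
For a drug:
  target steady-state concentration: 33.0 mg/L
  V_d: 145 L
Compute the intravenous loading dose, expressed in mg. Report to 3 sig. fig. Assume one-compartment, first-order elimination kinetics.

LD = Css × Vd = 33.0 × 145 = 4785 mg

4790 mg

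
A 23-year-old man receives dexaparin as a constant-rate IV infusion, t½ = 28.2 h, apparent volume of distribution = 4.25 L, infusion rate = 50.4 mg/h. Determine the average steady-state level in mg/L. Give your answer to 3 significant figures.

k = ln2 / t½ = 0.693147 / 28.2 = 0.02458 h⁻¹
CL = k × Vd = 0.02458 × 4.25 = 0.1045 L/h
At steady state Css = R₀ / CL = 50.4 / 0.1045 = 482.3 mg/L

482 mg/L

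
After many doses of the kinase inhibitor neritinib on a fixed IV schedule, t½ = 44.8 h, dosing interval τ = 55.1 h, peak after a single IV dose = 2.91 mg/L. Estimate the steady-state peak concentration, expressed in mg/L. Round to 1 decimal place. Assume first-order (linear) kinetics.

k = ln2 / t½ = 0.693147 / 44.8 = 0.01547 h⁻¹
e^(−kτ) = e^(−0.01547 × 55.1) = 0.4264
Accumulation ratio R = 1 / (1 − e^(−kτ)) = 1 / (1 − 0.4264) = 1.743
Steady-state peak = C₀ × R = 2.91 × 1.743 = 5.072 mg/L

5.1 mg/L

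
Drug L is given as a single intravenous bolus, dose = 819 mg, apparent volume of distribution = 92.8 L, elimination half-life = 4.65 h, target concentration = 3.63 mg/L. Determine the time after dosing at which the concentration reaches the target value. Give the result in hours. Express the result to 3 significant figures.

C₀ = Dose / Vd = 819.0 / 92.8 = 8.825 mg/L
k = ln2 / t½ = 0.693147 / 4.65 = 0.1491 h⁻¹
t = ln(C₀ / C) / k = ln(8.825 / 3.63) / 0.1491
  = ln(2.431) / 0.1491 = 0.8883 / 0.1491 = 5.958 h

5.96 h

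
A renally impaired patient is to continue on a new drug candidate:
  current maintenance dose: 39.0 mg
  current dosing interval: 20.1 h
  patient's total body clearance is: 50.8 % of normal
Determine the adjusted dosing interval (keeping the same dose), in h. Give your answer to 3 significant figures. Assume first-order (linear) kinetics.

39.6 h

To keep the same average steady-state level, dosing rate must scale with clearance.
CL ratio = 50.8 / 100 = 0.5080
New interval (same dose) = 20.1 / 0.5080 = 39.57 h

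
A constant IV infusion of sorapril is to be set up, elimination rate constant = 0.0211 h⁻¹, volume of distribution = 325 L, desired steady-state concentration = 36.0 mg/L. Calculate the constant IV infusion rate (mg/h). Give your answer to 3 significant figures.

247 mg/h

CL = k × Vd = 0.02110 × 325 = 6.858 L/h
At steady state, infusion rate R₀ = Css × CL = 36.0 × 6.858 = 246.9 mg/h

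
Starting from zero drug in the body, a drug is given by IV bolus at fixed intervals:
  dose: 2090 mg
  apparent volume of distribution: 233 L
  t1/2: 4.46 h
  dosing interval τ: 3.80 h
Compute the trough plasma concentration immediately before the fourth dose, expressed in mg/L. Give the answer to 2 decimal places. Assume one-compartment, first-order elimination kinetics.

C₀ per dose = Dose / Vd = 2090 / 233 = 8.970 mg/L
k = ln2 / t½ = 0.693147 / 4.46 = 0.1554 h⁻¹
Fraction remaining after one interval: r = e^(−kτ) = e^(−0.1554 × 3.80) = 0.5540
Before dose 4, 3 doses have been given (aged 1τ, 2τ, 3τ).
C_trough = C₀ × (r + r² + … + r^3) = C₀ × r(1−r^3)/(1−r)
        = 8.970 × 0.5540 × (1 − 0.1700) / (1 − 0.5540) = 9.248 mg/L

9.25 mg/L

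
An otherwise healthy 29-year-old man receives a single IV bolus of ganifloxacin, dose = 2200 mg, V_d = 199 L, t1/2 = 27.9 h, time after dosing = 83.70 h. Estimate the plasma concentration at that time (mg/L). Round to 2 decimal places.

1.38 mg/L

C₀ = Dose / Vd = 2200 / 199 = 11.06 mg/L
k = ln2 / t½ = 0.693147 / 27.9 = 0.02484 h⁻¹
t / t½ = 83.70 / 27.9 = 3 half-lives
C = C₀ × (1/2)^3 = 11.06 × 0.1250 = 1.383 mg/L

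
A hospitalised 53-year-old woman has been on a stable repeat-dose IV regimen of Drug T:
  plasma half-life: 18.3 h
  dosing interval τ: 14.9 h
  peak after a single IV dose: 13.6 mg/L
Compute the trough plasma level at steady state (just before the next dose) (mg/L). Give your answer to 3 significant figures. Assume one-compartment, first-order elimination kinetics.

17.9 mg/L

k = ln2 / t½ = 0.693147 / 18.3 = 0.03788 h⁻¹
e^(−kτ) = e^(−0.03788 × 14.9) = 0.5687
Accumulation ratio R = 1 / (1 − e^(−kτ)) = 1 / (1 − 0.5687) = 2.319
Steady-state trough = C₀ × R × e^(−kτ) = 13.6 × 2.319 × 0.5687 = 17.94 mg/L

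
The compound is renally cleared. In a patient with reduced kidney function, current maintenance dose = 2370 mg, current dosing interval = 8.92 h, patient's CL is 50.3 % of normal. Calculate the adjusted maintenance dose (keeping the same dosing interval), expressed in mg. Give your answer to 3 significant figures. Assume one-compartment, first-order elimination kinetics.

1190 mg

To keep the same average steady-state level, dosing rate must scale with clearance.
CL ratio = 50.3 / 100 = 0.5030
New dose (same interval) = 2370 × 0.5030 = 1192 mg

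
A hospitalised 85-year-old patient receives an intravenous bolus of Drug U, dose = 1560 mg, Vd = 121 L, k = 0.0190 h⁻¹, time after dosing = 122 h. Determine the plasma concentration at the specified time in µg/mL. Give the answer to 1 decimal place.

1.3 µg/mL

C₀ = Dose / Vd = 1560 / 121 = 12.89 mg/L
C = C₀ · e^(−k·t) = 12.89 × e^(−0.01900 × 122)
  = 12.89 × 0.09847 = 1.269 mg/L
(1.269 mg/L = 1.269 µg/mL)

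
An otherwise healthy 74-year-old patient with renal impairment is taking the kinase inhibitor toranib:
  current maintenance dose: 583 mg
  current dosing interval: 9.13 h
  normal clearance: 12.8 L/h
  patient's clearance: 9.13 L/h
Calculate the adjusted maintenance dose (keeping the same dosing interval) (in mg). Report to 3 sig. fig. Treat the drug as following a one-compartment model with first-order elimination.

416 mg

To keep the same average steady-state level, dosing rate must scale with clearance.
CL ratio = 9.13 / 12.8 = 0.7133
New dose (same interval) = 583 × 0.7133 = 415.9 mg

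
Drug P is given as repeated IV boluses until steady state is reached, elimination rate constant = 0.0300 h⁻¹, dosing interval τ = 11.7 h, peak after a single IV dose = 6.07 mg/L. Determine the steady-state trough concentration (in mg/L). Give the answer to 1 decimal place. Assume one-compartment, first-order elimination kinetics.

14.4 mg/L

e^(−kτ) = e^(−0.03000 × 11.7) = 0.7040
Accumulation ratio R = 1 / (1 − e^(−kτ)) = 1 / (1 − 0.7040) = 3.378
Steady-state trough = C₀ × R × e^(−kτ) = 6.07 × 3.378 × 0.7040 = 14.44 mg/L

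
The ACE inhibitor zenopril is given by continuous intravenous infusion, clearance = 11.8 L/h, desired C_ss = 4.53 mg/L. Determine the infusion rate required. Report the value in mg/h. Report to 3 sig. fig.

At steady state, infusion rate R₀ = Css × CL = 4.53 × 11.80 = 53.45 mg/h

53.5 mg/h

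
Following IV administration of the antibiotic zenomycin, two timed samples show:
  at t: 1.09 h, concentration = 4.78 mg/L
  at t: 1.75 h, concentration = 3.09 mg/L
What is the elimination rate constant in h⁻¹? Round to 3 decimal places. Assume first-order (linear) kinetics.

k = ln(C₁/C₂) / (t₂ − t₁) = ln(4.78/3.09) / (1.75 − 1.09)
  = 0.4363 / 0.6600 = 0.6611 h⁻¹

0.661 h⁻¹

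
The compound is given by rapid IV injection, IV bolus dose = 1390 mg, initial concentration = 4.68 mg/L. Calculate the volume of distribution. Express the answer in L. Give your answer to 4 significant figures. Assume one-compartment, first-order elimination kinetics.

Vd = Dose / C₀ = 1390 / 4.68 = 297.0 L

297.0 L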